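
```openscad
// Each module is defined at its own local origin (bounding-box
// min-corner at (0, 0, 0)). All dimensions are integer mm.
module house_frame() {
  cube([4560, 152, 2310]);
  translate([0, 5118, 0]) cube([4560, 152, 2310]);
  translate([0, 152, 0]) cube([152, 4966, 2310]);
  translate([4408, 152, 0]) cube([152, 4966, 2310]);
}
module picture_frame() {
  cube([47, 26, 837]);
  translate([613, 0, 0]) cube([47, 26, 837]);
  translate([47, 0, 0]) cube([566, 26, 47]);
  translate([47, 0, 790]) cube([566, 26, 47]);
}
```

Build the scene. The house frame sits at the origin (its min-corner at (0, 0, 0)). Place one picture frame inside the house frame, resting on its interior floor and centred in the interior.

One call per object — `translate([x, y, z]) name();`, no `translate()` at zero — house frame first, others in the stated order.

house_frame();
translate([1950, 2622, 0]) picture_frame();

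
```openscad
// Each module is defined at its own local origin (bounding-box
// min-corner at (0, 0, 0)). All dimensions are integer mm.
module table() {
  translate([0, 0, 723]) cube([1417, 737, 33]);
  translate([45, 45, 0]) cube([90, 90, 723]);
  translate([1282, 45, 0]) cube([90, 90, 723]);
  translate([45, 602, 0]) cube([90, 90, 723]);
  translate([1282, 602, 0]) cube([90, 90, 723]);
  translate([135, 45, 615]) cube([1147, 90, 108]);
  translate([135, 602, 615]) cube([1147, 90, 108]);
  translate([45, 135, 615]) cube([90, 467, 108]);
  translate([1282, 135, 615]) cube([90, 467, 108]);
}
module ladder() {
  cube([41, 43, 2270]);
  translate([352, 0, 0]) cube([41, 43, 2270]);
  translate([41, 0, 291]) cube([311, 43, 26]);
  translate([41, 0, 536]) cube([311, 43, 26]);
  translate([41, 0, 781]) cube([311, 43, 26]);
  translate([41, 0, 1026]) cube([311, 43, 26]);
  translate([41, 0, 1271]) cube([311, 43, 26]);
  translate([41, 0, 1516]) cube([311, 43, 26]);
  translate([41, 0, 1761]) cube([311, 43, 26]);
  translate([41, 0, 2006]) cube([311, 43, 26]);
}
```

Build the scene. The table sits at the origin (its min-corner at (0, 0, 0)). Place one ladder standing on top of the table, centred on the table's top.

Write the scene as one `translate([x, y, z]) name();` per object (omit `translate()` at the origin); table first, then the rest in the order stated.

table();
translate([512, 347, 756]) ladder();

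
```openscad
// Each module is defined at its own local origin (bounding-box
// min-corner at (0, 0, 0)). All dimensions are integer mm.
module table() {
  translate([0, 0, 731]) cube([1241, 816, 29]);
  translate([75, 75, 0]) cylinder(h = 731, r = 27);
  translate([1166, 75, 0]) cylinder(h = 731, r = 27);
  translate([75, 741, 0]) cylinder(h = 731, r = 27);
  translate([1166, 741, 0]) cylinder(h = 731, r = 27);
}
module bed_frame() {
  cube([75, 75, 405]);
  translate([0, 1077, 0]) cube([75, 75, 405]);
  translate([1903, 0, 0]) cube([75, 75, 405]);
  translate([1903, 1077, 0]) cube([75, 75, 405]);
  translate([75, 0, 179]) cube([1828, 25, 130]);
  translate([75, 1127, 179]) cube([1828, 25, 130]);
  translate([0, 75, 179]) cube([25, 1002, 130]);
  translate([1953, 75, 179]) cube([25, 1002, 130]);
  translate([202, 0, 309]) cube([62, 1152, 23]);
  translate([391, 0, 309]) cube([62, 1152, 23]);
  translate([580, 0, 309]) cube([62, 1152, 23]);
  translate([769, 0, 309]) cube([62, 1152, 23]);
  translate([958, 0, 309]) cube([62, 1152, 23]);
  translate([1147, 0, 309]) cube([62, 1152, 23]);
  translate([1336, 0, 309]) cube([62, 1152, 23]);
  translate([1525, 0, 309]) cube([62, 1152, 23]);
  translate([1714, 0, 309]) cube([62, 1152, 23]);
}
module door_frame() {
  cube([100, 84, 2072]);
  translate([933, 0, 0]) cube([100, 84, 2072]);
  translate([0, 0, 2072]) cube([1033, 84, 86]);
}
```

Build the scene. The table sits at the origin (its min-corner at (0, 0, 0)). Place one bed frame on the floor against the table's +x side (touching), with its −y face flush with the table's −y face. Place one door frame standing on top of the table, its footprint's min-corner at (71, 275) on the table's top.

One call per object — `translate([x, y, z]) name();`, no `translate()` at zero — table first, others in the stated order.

table();
translate([1241, 0, 0]) bed_frame();
translate([71, 275, 760]) door_frame();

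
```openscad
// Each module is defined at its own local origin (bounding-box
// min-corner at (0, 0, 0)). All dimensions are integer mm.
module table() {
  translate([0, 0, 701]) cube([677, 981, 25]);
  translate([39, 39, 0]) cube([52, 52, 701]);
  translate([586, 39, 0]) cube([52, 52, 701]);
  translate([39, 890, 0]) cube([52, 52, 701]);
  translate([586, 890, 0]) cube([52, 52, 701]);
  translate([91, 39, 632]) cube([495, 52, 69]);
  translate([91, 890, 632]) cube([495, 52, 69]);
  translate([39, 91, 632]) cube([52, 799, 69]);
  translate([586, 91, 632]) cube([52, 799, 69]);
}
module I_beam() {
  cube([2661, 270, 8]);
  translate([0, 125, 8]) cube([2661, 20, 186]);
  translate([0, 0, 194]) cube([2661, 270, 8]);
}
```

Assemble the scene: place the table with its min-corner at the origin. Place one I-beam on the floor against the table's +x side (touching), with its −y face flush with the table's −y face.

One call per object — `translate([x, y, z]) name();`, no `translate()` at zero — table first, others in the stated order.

table();
translate([677, 0, 0]) I_beam();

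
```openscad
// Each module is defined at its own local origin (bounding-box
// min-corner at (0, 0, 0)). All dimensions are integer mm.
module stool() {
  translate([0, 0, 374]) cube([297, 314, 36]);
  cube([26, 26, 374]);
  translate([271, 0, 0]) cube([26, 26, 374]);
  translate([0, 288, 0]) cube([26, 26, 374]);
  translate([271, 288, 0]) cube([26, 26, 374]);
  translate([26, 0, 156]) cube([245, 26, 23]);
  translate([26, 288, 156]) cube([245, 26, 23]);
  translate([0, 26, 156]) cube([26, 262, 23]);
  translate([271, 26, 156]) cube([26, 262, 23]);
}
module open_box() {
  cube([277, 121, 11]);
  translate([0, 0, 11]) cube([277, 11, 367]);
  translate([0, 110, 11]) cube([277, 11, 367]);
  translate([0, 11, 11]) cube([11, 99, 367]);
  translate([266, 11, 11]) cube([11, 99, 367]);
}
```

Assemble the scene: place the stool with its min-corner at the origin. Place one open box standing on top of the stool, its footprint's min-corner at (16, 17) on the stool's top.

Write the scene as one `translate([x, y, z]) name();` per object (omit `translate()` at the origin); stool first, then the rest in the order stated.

stool();
translate([16, 17, 410]) open_box();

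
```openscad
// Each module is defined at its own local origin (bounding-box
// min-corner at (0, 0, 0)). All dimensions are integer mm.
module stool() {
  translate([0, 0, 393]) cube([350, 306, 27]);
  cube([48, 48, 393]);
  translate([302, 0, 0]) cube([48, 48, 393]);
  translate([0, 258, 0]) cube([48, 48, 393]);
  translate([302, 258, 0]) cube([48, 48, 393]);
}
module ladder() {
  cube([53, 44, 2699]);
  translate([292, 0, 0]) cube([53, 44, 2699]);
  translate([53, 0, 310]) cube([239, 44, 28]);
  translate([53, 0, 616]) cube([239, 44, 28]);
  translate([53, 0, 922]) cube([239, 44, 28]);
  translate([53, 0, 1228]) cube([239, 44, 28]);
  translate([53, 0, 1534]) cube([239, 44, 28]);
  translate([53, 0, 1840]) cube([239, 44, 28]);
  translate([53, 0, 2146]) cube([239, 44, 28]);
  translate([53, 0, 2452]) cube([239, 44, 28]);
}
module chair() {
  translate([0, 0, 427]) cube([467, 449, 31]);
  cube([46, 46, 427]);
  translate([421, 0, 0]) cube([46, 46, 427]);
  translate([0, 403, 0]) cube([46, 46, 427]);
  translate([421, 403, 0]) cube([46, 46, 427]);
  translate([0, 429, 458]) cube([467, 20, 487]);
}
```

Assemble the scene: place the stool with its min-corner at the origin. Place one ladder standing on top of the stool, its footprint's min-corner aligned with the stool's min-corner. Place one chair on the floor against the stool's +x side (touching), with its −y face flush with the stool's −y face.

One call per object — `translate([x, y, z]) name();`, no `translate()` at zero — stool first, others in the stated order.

stool();
translate([0, 0, 420]) ladder();
translate([350, 0, 0]) chair();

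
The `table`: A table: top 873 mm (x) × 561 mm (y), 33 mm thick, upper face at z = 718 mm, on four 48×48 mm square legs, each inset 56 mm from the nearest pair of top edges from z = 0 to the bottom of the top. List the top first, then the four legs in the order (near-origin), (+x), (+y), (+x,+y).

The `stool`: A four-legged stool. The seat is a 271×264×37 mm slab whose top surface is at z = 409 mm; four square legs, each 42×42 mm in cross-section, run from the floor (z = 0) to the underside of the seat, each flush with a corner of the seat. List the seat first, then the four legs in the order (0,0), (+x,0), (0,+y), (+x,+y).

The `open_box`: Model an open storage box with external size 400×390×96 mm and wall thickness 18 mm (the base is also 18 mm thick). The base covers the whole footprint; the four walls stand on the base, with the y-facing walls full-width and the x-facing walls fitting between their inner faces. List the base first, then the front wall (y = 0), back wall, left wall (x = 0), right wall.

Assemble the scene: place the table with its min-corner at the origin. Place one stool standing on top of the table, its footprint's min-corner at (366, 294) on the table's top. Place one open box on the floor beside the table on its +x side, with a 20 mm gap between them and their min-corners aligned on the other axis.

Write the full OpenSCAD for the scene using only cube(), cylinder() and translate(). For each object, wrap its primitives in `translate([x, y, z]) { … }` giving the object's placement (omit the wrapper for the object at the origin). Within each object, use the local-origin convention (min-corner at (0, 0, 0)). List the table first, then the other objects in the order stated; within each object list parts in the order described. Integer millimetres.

translate([0, 0, 685]) cube([873, 561, 33]);
translate([56, 56, 0]) cube([48, 48, 685]);
translate([769, 56, 0]) cube([48, 48, 685]);
translate([56, 457, 0]) cube([48, 48, 685]);
translate([769, 457, 0]) cube([48, 48, 685]);
translate([366, 294, 718]) {
  translate([0, 0, 372]) cube([271, 264, 37]);
  cube([42, 42, 372]);
  translate([229, 0, 0]) cube([42, 42, 372]);
  translate([0, 222, 0]) cube([42, 42, 372]);
  translate([229, 222, 0]) cube([42, 42, 372]);
}
translate([893, 0, 0]) {
  cube([400, 390, 18]);
  translate([0, 0, 18]) cube([400, 18, 78]);
  translate([0, 372, 18]) cube([400, 18, 78]);
  translate([0, 18, 18]) cube([18, 354, 78]);
  translate([382, 18, 18]) cube([18, 354, 78]);
}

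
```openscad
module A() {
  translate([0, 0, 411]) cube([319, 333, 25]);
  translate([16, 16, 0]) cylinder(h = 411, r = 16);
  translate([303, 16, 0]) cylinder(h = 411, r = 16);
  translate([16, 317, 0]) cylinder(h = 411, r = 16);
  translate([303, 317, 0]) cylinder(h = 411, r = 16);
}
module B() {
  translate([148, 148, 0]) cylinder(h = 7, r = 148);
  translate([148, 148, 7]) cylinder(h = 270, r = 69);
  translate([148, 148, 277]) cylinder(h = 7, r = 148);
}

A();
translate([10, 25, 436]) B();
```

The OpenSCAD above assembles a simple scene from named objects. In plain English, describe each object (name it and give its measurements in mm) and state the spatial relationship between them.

A is a four-legged stool. The seat is a 319×333×25 mm slab whose top surface is at z = 436 mm; four round legs, each 32 mm in diameter, run from the floor (z = 0) to the underside of the seat, each leg's axis is inset half a diameter from the nearest pair of seat edges (so the leg's bounding box is flush with the corner).

B is a spool: two coaxial disc flanges of radius 148 mm and thickness 7 mm, joined by a core cylinder of radius 69 mm and height 270 mm. The lower flange rests on z = 0 and the three cylinders share a vertical axis.

The spool is on top of the stool.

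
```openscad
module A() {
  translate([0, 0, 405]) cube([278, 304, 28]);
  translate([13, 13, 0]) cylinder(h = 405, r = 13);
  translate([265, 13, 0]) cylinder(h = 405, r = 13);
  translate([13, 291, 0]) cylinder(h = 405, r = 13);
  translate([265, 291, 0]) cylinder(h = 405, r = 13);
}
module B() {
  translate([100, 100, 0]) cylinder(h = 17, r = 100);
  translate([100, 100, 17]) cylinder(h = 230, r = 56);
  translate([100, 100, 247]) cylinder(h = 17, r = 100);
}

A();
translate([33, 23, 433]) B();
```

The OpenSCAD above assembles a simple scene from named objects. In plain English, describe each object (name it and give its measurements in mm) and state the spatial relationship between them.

A is a four-legged stool. The seat is 278×304 mm, 28 mm thick, top at z = 433 mm. It stands on four round legs, each 26 mm in diameter, from z = 0 to the seat underside, each leg's axis is inset half a diameter from the nearest pair of seat edges (so the leg's bounding box is flush with the corner).

B is a spool: two coaxial disc flanges of radius 100 mm and thickness 17 mm, joined by a core cylinder of radius 56 mm and height 230 mm. The lower flange rests on z = 0 and the three cylinders share a vertical axis.

The spool is on top of the stool.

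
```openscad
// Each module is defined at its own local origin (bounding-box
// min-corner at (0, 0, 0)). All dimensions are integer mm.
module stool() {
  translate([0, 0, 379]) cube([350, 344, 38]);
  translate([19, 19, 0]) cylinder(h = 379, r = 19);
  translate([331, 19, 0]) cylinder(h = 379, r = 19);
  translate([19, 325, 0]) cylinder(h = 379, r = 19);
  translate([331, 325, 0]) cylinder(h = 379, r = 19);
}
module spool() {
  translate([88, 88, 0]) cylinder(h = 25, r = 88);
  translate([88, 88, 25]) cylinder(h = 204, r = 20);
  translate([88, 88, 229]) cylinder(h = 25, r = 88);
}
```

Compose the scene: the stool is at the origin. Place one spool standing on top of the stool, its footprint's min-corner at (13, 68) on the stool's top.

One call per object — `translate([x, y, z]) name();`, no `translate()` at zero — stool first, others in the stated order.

stool();
translate([13, 68, 417]) spool();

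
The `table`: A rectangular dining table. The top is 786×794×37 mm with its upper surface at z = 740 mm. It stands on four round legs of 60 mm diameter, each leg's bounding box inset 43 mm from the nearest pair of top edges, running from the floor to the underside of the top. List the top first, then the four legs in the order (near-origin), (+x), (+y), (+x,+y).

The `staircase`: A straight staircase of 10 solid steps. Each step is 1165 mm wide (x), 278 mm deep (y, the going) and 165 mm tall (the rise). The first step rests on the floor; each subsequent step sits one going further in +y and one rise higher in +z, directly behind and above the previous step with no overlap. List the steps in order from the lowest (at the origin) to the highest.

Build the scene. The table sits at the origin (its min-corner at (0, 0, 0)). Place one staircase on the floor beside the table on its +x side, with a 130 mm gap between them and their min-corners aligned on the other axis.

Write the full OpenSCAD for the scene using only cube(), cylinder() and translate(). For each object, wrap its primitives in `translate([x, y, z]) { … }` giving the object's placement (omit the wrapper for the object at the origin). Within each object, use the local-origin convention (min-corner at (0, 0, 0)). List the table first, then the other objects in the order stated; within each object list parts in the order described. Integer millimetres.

translate([0, 0, 703]) cube([786, 794, 37]);
translate([73, 73, 0]) cylinder(h = 703, r = 30);
translate([713, 73, 0]) cylinder(h = 703, r = 30);
translate([73, 721, 0]) cylinder(h = 703, r = 30);
translate([713, 721, 0]) cylinder(h = 703, r = 30);
translate([916, 0, 0]) {
  cube([1165, 278, 165]);
  translate([0, 278, 165]) cube([1165, 278, 165]);
  translate([0, 556, 330]) cube([1165, 278, 165]);
  translate([0, 834, 495]) cube([1165, 278, 165]);
  translate([0, 1112, 660]) cube([1165, 278, 165]);
  translate([0, 1390, 825]) cube([1165, 278, 165]);
  translate([0, 1668, 990]) cube([1165, 278, 165]);
  translate([0, 1946, 1155]) cube([1165, 278, 165]);
  translate([0, 2224, 1320]) cube([1165, 278, 165]);
  translate([0, 2502, 1485]) cube([1165, 278, 165]);
}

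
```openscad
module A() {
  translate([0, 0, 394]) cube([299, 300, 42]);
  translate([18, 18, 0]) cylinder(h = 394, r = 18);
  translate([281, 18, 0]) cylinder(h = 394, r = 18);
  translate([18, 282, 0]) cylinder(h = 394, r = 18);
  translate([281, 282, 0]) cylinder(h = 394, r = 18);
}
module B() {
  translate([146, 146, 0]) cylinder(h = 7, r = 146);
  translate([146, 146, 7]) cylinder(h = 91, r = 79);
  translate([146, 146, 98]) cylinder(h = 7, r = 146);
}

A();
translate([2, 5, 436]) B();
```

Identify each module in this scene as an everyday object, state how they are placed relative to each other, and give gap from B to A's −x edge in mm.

A is a stool. B is a spool. The spool is on top of the stool. The gap from the spool to the stool's −x edge is 2 mm.

The spool's min-x is at 2; the stool's min-x is 0; gap = 2 mm.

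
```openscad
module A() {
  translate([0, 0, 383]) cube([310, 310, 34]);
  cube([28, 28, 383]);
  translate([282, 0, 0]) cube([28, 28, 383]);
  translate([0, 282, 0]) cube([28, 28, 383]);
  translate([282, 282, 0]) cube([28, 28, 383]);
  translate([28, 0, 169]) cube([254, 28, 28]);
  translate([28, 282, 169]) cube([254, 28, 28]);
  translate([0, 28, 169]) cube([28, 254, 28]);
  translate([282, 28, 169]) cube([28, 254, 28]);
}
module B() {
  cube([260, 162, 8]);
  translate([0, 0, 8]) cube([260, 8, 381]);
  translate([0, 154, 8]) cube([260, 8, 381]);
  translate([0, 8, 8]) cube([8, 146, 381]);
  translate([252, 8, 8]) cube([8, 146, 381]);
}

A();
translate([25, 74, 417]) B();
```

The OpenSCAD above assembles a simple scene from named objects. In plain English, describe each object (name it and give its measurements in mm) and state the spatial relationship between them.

A is a four-legged stool. The seat is a 310×310×34 mm slab whose top surface is at z = 417 mm; four square legs, each 28×28 mm in cross-section, run from the floor (z = 0) to the underside of the seat, each flush with a corner of the seat. Four stretchers, 28 mm wide and 28 mm tall, connect adjacent legs with their undersides at z = 169 mm, each running between the inner faces of the legs it joins and aligned with the legs' outer faces on the other axis.

B is an open-topped rectangular box: outside dimensions 260×162×389 mm, with a uniform wall and base thickness of 8 mm. The base is a full 260×162 slab on the floor; four walls sit on top of the base. The front and back walls (the −y and +y sides) span the full width; the two side walls fit between them.

The open box is on top of the stool, centred.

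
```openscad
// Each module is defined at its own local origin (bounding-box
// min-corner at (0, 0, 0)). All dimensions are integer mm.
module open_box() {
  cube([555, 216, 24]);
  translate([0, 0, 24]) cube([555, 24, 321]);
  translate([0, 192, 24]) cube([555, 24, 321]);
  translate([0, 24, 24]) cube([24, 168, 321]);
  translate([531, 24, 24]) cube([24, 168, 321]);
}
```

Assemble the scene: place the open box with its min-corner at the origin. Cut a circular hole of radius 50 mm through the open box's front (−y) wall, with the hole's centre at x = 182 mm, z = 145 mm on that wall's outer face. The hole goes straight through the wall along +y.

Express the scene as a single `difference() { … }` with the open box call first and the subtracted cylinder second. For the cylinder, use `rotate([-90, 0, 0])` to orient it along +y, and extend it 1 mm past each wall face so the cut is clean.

difference() {
  open_box();
  translate([182, -1, 145]) rotate([-90, 0, 0]) cylinder(h = 26, r = 50);
}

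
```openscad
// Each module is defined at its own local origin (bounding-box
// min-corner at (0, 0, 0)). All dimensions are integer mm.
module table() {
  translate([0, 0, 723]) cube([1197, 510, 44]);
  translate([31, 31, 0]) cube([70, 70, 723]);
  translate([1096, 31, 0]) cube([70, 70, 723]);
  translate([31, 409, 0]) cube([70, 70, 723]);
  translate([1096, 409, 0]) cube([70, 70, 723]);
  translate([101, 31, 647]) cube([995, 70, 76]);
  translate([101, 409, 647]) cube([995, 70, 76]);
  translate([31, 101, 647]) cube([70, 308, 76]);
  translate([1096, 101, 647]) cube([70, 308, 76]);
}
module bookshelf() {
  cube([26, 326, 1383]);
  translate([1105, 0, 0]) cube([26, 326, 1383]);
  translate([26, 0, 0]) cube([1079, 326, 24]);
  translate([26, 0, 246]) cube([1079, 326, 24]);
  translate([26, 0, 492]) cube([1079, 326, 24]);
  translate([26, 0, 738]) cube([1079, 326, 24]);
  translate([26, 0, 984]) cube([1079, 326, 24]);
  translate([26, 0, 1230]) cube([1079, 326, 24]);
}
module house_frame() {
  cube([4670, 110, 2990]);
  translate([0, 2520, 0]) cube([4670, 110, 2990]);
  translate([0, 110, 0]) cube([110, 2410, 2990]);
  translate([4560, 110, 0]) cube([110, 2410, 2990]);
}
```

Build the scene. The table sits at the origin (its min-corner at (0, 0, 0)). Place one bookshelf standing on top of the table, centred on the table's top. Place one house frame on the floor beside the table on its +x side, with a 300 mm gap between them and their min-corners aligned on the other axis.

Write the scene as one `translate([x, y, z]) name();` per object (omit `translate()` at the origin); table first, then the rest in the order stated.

table();
translate([33, 92, 767]) bookshelf();
translate([1497, 0, 0]) house_frame();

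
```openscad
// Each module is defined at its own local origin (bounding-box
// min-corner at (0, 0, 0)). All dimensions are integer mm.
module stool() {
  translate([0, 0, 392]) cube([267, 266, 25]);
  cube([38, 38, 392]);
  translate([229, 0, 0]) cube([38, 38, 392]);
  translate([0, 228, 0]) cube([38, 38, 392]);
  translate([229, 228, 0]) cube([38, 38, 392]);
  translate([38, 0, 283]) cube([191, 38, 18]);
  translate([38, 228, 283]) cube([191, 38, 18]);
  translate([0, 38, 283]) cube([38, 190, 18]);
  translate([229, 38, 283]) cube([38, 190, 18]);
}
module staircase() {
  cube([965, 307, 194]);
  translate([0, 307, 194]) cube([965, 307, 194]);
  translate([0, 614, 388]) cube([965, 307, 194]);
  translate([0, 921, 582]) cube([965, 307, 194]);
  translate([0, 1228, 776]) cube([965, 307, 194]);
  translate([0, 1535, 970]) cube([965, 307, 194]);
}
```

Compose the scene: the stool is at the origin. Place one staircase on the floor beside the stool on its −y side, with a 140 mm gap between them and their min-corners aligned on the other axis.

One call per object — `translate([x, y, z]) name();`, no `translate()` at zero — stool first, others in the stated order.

stool();
translate([0, -1982, 0]) staircase();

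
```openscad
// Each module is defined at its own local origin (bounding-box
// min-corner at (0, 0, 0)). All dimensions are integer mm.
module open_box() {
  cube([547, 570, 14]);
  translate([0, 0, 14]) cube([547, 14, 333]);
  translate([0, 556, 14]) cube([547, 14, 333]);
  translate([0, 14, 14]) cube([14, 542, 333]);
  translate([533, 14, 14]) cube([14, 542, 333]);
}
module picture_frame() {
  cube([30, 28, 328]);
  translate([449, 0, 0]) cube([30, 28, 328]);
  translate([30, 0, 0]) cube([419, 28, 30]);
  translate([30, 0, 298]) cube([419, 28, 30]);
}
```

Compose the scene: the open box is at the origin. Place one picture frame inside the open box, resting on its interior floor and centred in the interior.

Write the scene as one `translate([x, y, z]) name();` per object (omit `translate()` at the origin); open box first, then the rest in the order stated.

open_box();
translate([34, 271, 14]) picture_frame();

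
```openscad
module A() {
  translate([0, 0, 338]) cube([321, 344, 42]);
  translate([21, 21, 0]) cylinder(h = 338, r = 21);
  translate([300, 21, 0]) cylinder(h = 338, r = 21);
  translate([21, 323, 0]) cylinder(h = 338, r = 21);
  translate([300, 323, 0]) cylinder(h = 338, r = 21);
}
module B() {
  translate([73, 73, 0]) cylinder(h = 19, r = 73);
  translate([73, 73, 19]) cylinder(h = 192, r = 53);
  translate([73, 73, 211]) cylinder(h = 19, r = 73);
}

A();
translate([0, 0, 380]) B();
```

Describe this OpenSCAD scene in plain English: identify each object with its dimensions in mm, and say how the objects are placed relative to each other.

A is a four-legged stool. The seat is 321×344 mm, 42 mm thick, top at z = 380 mm. It stands on four round legs, each 42 mm in diameter, from z = 0 to the seat underside, each leg's axis is inset half a diameter from the nearest pair of seat edges (so the leg's bounding box is flush with the corner).

B is a spool: two coaxial disc flanges of radius 73 mm and thickness 19 mm, joined by a core cylinder of radius 53 mm and height 192 mm. The lower flange rests on z = 0 and the three cylinders share a vertical axis.

The spool is on top of the stool.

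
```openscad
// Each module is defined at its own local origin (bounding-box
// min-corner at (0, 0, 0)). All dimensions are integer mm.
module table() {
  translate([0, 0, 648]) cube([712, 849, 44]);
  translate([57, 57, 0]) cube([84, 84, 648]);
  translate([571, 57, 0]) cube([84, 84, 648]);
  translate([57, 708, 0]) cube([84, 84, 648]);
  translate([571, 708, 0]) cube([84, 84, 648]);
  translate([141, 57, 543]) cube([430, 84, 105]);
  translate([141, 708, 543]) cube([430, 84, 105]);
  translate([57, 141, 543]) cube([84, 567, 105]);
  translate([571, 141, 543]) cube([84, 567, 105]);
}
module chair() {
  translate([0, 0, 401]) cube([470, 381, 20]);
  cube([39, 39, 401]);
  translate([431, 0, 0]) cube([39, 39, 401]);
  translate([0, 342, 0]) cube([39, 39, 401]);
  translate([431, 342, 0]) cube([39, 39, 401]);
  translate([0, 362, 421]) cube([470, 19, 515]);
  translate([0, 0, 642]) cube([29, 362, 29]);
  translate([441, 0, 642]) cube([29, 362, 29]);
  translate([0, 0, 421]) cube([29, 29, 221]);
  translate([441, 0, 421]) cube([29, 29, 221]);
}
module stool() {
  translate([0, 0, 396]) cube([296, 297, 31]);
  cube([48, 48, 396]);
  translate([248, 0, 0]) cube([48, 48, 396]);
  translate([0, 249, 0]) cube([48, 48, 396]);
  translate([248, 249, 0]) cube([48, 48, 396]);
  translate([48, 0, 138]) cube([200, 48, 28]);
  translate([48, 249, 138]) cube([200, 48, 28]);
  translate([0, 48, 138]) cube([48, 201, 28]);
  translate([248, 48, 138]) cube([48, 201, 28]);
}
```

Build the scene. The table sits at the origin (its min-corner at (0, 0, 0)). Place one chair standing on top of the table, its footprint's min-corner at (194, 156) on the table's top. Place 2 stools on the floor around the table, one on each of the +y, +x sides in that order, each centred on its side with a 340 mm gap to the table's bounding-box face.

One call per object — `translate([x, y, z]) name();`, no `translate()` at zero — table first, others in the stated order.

table();
translate([194, 156, 692]) chair();
translate([208, 1189, 0]) stool();
translate([1052, 276, 0]) stool();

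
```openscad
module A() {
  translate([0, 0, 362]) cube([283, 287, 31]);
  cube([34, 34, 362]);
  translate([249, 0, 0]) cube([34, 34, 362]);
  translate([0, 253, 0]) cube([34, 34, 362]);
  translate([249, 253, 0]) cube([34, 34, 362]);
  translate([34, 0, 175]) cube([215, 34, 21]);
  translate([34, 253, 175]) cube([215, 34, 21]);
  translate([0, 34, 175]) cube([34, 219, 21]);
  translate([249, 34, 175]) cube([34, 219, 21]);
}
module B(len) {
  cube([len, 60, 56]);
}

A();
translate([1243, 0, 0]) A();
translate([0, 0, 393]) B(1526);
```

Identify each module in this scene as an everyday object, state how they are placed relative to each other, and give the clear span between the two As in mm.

A is a stool. B is a beam. A beam spans the tops of two stools. The clear span between the two stools is 960 mm.

Second stool starts at x = 1243; first ends at x = 283; clear span = 1243 − 283 = 960 mm.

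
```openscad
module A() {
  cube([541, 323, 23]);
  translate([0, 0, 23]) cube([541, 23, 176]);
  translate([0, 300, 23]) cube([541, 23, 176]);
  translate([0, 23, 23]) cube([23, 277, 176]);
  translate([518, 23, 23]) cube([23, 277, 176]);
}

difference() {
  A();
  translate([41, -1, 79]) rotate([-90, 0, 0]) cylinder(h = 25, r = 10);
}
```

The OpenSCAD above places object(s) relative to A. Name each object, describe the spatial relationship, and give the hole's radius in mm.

The subtracted cylinder has r = 10 mm.

A is an open box. The open box has a circular hole through its front wall. The hole's radius is 10 mm.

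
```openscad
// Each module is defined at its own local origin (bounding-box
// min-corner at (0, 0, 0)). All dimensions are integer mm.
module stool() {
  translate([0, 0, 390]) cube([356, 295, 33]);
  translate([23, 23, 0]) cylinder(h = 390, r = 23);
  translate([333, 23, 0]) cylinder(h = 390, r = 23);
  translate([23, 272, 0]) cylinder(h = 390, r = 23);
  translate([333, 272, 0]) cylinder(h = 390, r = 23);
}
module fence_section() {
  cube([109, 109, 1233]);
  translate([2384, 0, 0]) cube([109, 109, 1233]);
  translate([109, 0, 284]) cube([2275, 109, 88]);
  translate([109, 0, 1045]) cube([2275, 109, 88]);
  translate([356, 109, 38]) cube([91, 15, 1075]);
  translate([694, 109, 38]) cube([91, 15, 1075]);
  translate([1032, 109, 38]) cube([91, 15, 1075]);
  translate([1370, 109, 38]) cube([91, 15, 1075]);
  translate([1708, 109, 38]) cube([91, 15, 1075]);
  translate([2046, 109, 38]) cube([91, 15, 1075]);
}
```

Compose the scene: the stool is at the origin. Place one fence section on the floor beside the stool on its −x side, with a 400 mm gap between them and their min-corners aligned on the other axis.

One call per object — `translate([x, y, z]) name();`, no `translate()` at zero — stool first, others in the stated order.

stool();
translate([-2893, 0, 0]) fence_section();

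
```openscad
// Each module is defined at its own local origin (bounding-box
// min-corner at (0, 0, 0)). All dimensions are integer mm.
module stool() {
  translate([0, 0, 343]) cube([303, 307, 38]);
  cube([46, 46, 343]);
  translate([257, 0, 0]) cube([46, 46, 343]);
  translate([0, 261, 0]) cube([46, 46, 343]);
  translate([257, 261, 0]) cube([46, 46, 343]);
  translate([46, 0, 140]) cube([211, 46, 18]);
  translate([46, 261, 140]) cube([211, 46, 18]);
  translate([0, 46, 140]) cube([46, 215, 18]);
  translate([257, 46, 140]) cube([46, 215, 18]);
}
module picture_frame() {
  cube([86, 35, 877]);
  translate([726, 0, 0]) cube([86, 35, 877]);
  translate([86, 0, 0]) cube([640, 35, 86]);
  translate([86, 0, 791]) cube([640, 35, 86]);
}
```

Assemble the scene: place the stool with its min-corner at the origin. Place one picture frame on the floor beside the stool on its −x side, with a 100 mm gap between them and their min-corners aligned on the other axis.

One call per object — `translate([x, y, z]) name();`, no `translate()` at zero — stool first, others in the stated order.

stool();
translate([-912, 0, 0]) picture_frame();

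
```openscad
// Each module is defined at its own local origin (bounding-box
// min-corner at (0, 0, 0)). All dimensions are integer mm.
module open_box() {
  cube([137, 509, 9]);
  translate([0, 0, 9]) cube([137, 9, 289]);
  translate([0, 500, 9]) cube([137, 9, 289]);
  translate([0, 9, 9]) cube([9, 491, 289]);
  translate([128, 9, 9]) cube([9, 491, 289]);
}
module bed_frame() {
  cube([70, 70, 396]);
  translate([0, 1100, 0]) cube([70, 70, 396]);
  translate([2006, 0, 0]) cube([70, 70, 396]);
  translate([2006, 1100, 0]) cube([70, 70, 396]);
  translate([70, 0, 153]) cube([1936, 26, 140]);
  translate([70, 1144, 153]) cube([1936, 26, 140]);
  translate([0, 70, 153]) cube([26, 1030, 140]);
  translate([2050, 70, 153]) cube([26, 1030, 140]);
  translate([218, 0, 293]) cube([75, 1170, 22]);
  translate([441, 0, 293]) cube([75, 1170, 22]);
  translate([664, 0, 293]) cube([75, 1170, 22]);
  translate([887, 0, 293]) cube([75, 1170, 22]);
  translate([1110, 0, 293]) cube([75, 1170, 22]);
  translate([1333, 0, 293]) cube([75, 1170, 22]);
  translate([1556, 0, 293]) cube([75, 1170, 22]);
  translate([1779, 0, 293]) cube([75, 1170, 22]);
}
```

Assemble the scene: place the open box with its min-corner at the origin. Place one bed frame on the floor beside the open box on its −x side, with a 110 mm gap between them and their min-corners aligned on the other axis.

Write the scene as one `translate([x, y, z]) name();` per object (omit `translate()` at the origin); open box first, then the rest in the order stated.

open_box();
translate([-2186, 0, 0]) bed_frame();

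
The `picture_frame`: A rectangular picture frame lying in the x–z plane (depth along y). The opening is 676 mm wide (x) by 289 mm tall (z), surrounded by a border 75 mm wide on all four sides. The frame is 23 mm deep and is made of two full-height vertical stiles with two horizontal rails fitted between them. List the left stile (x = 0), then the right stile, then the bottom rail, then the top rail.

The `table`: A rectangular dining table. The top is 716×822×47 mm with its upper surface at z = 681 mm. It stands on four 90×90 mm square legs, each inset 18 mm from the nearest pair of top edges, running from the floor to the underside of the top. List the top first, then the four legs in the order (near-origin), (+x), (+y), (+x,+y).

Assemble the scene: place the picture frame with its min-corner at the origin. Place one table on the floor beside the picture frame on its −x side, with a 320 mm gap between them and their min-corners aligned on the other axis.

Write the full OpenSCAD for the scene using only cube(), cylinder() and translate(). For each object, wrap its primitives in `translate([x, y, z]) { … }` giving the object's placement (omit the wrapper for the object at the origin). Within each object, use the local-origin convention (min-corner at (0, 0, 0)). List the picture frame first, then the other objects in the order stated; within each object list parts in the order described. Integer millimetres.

cube([75, 23, 439]);
translate([751, 0, 0]) cube([75, 23, 439]);
translate([75, 0, 0]) cube([676, 23, 75]);
translate([75, 0, 364]) cube([676, 23, 75]);
translate([-1036, 0, 0]) {
  translate([0, 0, 634]) cube([716, 822, 47]);
  translate([18, 18, 0]) cube([90, 90, 634]);
  translate([608, 18, 0]) cube([90, 90, 634]);
  translate([18, 714, 0]) cube([90, 90, 634]);
  translate([608, 714, 0]) cube([90, 90, 634]);
}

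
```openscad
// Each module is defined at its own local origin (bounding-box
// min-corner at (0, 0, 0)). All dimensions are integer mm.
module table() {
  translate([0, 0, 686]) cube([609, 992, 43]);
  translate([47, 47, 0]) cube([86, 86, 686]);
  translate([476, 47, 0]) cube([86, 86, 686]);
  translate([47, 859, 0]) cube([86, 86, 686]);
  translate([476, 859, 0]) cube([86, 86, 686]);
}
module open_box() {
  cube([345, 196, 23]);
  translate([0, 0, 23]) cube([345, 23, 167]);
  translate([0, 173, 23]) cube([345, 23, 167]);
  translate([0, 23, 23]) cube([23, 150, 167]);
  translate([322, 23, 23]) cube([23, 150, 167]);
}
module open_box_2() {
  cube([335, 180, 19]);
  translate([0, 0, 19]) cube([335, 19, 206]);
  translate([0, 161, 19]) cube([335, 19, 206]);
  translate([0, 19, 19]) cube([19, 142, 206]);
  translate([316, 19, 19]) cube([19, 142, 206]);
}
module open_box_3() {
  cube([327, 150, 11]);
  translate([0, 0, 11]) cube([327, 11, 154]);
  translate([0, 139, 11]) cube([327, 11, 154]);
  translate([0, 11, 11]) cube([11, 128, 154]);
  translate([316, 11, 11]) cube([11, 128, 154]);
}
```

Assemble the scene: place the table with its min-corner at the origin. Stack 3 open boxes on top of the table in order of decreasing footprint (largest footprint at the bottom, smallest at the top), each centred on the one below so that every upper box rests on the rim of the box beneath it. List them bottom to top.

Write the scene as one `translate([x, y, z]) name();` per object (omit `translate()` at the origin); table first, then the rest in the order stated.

table();
translate([132, 398, 729]) open_box();
translate([137, 406, 919]) open_box_2();
translate([141, 421, 1144]) open_box_3();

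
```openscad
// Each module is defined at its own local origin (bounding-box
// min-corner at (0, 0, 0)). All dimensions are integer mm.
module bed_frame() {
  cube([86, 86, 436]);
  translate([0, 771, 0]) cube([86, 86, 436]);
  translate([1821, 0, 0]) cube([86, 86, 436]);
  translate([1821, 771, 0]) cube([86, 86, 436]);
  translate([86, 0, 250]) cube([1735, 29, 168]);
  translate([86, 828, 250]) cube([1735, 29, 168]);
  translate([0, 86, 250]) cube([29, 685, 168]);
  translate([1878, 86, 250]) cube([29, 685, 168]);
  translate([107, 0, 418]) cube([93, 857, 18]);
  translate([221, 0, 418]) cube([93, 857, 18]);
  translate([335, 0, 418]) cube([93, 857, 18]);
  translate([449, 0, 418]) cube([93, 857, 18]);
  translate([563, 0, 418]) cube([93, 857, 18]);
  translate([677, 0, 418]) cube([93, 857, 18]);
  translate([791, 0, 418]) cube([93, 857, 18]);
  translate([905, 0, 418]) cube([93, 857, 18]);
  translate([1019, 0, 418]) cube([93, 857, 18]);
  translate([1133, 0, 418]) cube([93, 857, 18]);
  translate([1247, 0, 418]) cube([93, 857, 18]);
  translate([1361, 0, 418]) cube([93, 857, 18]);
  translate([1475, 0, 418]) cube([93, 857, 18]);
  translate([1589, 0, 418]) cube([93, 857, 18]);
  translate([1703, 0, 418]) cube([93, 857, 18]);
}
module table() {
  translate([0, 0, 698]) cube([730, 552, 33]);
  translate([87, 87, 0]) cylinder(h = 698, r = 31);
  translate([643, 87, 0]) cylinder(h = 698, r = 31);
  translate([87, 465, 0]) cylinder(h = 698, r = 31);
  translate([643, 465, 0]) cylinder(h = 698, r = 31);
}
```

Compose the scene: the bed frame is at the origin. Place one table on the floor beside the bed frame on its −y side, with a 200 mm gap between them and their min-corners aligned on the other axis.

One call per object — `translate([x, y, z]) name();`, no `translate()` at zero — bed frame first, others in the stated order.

bed_frame();
translate([0, -752, 0]) table();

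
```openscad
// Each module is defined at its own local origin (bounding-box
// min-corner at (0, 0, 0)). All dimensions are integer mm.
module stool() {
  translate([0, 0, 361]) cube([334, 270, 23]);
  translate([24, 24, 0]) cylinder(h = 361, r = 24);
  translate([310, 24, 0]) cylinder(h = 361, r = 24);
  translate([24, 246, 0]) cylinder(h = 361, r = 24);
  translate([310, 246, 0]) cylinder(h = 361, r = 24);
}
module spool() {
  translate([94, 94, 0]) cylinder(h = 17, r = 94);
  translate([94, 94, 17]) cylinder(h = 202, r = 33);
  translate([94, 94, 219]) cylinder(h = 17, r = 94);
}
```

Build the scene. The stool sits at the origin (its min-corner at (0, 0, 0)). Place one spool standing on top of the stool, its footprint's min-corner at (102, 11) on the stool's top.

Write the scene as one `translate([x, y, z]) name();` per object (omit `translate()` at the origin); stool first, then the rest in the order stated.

stool();
translate([102, 11, 384]) spool();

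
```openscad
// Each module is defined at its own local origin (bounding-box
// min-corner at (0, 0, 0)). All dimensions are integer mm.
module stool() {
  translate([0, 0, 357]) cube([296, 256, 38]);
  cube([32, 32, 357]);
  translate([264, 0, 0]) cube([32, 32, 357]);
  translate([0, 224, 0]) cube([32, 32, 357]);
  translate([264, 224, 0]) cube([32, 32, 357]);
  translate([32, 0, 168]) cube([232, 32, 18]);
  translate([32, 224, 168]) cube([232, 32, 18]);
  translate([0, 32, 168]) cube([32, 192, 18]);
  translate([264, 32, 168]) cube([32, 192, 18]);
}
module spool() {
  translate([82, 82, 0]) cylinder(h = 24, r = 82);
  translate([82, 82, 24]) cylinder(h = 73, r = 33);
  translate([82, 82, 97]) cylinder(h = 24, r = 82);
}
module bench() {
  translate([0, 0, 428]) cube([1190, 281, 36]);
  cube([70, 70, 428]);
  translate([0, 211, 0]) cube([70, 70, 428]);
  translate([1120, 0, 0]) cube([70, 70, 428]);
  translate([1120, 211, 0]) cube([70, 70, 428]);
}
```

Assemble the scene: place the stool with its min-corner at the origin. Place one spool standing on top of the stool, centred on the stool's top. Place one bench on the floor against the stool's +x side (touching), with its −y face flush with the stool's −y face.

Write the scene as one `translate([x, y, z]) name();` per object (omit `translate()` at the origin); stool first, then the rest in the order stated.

stool();
translate([66, 46, 395]) spool();
translate([296, 0, 0]) bench();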